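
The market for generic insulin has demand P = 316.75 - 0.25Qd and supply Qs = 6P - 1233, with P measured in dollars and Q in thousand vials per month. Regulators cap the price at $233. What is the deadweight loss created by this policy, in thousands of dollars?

Rearranging demand gives Qd = 1267 - 4P. Without the control the market clears where 1267 - 4P = 6P - 1233, i.e. P* = 250 and Q* = 267.
Because the ceiling (233) lies below the market-clearing price, it is binding.
At P = 233: Qd = 1267 - 4·233 = 335 and Qs = 6·233 - 1233 = 165.
Quantity traded falls to 165. At Q = 165 the demand price is (1267 - 165)/4 = 275.5 and the supply price is (1233 + 165)/6 = 233.
Deadweight loss = ½ · (275.5 - 233) · (267 - 165) = ½ · 42.5 · 102 = 2167.5.

2167.5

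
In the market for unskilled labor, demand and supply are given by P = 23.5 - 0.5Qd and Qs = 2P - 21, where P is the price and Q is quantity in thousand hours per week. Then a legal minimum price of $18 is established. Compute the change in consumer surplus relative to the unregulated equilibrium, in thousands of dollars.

Rearranging demand gives Qd = 47 - 2P. Equilibrium: 47 - 2P = 2P - 21, so 68 = 4P and P* = 17, Q* = 13.
The floor of 18 is above the equilibrium price 17, so it binds.
At P = 18: Qd = 47 - 2·18 = 11 and Qs = 2·18 - 21 = 15.
Consumer surplus without the control is ½ · (23.5 - 17) · 13 = 42.25.
With the floor, consumers buy 11 units at 18, so CS = ½ · (23.5 - 18) · 11 = 30.25.
Change in consumer surplus = 30.25 - 42.25 = -12.

-12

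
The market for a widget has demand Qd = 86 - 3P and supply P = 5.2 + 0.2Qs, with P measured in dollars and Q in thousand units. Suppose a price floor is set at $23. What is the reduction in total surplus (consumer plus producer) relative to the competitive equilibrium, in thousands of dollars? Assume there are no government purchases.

194.4

Rearranging supply gives Qs = 5P - 26. Equilibrium: 86 - 3P = 5P - 26, so 112 = 8P and P* = 14, Q* = 44.
Because the floor (23) lies above the market-clearing price, it is binding.
At P = 23: Qd = 86 - 3·23 = 17 and Qs = 5·23 - 26 = 89.
Quantity traded falls to 17. At Q = 17 the demand price is (86 - 17)/3 = 23 and the supply price is (26 + 17)/5 = 8.6.
Deadweight loss = ½ · (23 - 8.6) · (44 - 17) = ½ · 14.4 · 27 = 194.4.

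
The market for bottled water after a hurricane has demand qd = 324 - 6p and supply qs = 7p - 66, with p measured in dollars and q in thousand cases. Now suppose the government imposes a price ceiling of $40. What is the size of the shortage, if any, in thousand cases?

0

Equilibrium: 324 - 6p = 7p - 66, so 390 = 13p and p* = 30, q* = 144.
The ceiling of 40 is above the equilibrium price 30, so it is not binding; the market clears at p* = 30, q* = 144.
Since the control does not bind, there is no shortage.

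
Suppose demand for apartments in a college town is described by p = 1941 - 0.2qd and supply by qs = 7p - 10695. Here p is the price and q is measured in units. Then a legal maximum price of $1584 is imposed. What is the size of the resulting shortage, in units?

Rearranging demand gives qd = 9705 - 5p. Equilibrium: 9705 - 5p = 7p - 10695, so 20400 = 12p and p* = 1700, q* = 1205.
Since 1584 < 1700, the ceiling is binding.
At p = 1584: qd = 9705 - 5·1584 = 1785 and qs = 7·1584 - 10695 = 393.
Shortage = qd - qs = 1785 - 393 = 1392.

1392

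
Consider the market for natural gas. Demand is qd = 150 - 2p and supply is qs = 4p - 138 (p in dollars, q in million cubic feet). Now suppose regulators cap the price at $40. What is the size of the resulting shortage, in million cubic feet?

Equilibrium: 150 - 2p = 4p - 138, so 288 = 6p and p* = 48, q* = 54.
Since 40 < 48, the ceiling is binding.
At p = 40: qd = 150 - 2·40 = 70 and qs = 4·40 - 138 = 22.
Shortage = qd - qs = 70 - 22 = 48.

48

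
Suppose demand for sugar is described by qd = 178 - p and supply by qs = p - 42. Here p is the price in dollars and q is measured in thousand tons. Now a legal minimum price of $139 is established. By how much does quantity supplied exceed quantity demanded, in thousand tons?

Equilibrium: 178 - p = p - 42, so 220 = 2p and p* = 110, q* = 68.
The floor of 139 is above the equilibrium price 110, so it binds.
At p = 139: qd = 178 - 139 = 39 and qs = 139 - 42 = 97.
Surplus = qs - qd = 97 - 39 = 58.

58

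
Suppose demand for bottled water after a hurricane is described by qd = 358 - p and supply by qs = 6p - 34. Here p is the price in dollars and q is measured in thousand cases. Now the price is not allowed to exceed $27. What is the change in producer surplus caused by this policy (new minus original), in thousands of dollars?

-6235

Setting quantity demanded equal to quantity supplied, 358 - p = 6p - 34, gives p* = 56 and q* = 302.
The ceiling of 27 is below the equilibrium price 56, so it binds.
At p = 27: qd = 358 - 27 = 331 and qs = 6·27 - 34 = 128.
Producer surplus without the control is ½ · (56 - 17/3) · 302 = 22801/3.
With the ceiling, producers sell 128 units at 27, so PS = ½ · (27 - 17/3) · 128 = 4096/3.
Change in producer surplus = 4096/3 - 22801/3 = -6235.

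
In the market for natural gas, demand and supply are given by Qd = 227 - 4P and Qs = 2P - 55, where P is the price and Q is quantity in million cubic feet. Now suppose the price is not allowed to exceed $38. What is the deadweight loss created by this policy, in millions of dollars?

121.5

Equilibrium: 227 - 4P = 2P - 55, so 282 = 6P and P* = 47, Q* = 39.
Because the ceiling (38) lies below the market-clearing price, it is binding.
At P = 38: Qd = 227 - 4·38 = 75 and Qs = 2·38 - 55 = 21.
Quantity traded falls to 21. At Q = 21 the demand price is (227 - 21)/4 = 51.5 and the supply price is (55 + 21)/2 = 38.
Deadweight loss = ½ · (51.5 - 38) · (39 - 21) = ½ · 13.5 · 18 = 121.5.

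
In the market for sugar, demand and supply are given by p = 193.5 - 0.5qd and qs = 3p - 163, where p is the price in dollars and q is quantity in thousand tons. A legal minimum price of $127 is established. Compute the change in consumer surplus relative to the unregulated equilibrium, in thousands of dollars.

-2550

Rearranging demand gives qd = 387 - 2p. Setting quantity demanded equal to quantity supplied, 387 - 2p = 3p - 163, gives p* = 110 and q* = 167.
Because the floor (127) lies above the market-clearing price, it is binding.
At p = 127: qd = 387 - 2·127 = 133 and qs = 3·127 - 163 = 218.
Consumer surplus without the control is ½ · (193.5 - 110) · 167 = 6972.25.
With the floor, consumers buy 133 units at 127, so CS = ½ · (193.5 - 127) · 133 = 4422.25.
Change in consumer surplus = 4422.25 - 6972.25 = -2550.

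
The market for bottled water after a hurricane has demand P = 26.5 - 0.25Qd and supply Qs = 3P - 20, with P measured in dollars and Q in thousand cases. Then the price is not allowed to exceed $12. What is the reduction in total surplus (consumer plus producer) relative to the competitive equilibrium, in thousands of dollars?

94.5

Rearranging demand gives Qd = 106 - 4P. Equilibrium: 106 - 4P = 3P - 20, so 126 = 7P and P* = 18, Q* = 34.
The ceiling of 12 is below the equilibrium price 18, so it binds.
At P = 12: Qd = 106 - 4·12 = 58 and Qs = 3·12 - 20 = 16.
Quantity traded falls to 16. At Q = 16 the demand price is (106 - 16)/4 = 22.5 and the supply price is (20 + 16)/3 = 12.
Deadweight loss = ½ · (22.5 - 12) · (34 - 16) = ½ · 10.5 · 18 = 94.5.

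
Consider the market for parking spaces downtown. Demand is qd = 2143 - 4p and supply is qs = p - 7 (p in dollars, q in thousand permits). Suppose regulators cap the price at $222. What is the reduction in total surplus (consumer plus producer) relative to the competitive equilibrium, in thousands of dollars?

Without the control the market clears where 2143 - 4p = p - 7, i.e. p* = 430 and q* = 423.
The ceiling of 222 is below the equilibrium price 430, so it binds.
At p = 222: qd = 2143 - 4·222 = 1255 and qs = 222 - 7 = 215.
Quantity traded falls to 215. At q = 215 the demand price is (2143 - 215)/4 = 482 and the supply price is 7 + 215 = 222.
Deadweight loss = ½ · (482 - 222) · (423 - 215) = ½ · 260 · 208 = 27040.

27040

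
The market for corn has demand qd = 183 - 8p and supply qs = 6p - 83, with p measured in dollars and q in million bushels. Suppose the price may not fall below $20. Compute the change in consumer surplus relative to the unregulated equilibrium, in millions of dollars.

In a free market, 183 - 8p = 6p - 83 gives the equilibrium p* = 19, q* = 31.
The floor of 20 is above the equilibrium price 19, so it binds.
At p = 20: qd = 183 - 8·20 = 23 and qs = 6·20 - 83 = 37.
Consumer surplus without the control is ½ · (22.875 - 19) · 31 = 60.0625.
With the floor, consumers buy 23 units at 20, so CS = ½ · (22.875 - 20) · 23 = 33.0625.
Change in consumer surplus = 33.0625 - 60.0625 = -27.

-27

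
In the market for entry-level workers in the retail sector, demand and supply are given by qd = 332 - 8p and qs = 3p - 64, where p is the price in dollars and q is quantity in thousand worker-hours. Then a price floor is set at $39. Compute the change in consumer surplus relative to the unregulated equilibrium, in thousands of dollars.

Setting quantity demanded equal to quantity supplied, 332 - 8p = 3p - 64, gives p* = 36 and q* = 44.
The floor of 39 is above the equilibrium price 36, so it binds.
At p = 39: qd = 332 - 8·39 = 20 and qs = 3·39 - 64 = 53.
Consumer surplus without the control is ½ · (41.5 - 36) · 44 = 121.
With the floor, consumers buy 20 units at 39, so CS = ½ · (41.5 - 39) · 20 = 25.
Change in consumer surplus = 25 - 121 = -96.

-96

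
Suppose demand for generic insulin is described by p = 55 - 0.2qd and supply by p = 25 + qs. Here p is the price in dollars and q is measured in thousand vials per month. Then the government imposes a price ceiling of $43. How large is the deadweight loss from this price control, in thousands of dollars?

29.4

Rearranging demand gives qd = 275 - 5p; rearranging supply gives qs = p - 25. In a free market, 275 - 5p = p - 25 gives the equilibrium p* = 50, q* = 25.
Since 43 < 50, the ceiling is binding.
At p = 43: qd = 275 - 5·43 = 60 and qs = 43 - 25 = 18.
Quantity traded falls to 18. At q = 18 the demand price is (275 - 18)/5 = 51.4 and the supply price is 25 + 18 = 43.
Deadweight loss = ½ · (51.4 - 43) · (25 - 18) = ½ · 8.4 · 7 = 29.4.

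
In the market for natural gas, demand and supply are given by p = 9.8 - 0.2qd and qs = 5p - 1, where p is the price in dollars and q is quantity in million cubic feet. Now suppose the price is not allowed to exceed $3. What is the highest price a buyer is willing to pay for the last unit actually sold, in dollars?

Rearranging demand gives qd = 49 - 5p. In a free market, 49 - 5p = 5p - 1 gives the equilibrium p* = 5, q* = 24.
Since 3 < 5, the ceiling is binding.
At p = 3: qd = 49 - 5·3 = 34 and qs = 5·3 - 1 = 14.
Only 14 units reach the market. On the demand curve, the marginal buyer's willingness to pay at q = 14 is (49 - 14)/5 = 7.

7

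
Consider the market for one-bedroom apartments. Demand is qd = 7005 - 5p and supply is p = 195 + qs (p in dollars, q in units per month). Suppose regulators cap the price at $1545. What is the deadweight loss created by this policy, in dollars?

Rearranging supply gives qs = p - 195. Without the control the market clears where 7005 - 5p = p - 195, i.e. p* = 1200 and q* = 1005.
The ceiling of 1545 is above the equilibrium price 1200, so it is not binding; the market clears at p* = 1200, q* = 1005.
Since the control does not bind, no trades are prevented and deadweight loss is zero.

0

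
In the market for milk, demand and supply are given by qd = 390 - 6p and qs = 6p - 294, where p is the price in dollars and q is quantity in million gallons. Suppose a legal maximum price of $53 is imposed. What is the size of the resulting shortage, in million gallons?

48

Without the control the market clears where 390 - 6p = 6p - 294, i.e. p* = 57 and q* = 48.
Because the ceiling (53) lies below the market-clearing price, it is binding.
At p = 53: qd = 390 - 6·53 = 72 and qs = 6·53 - 294 = 24.
Shortage = qd - qs = 72 - 24 = 48.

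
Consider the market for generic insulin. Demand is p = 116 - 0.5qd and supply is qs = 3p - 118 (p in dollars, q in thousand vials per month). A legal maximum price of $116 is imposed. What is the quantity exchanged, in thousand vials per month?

Rearranging demand gives qd = 232 - 2p. In a free market, 232 - 2p = 3p - 118 gives the equilibrium p* = 70, q* = 92.
Since 116 is above p* = 70, the ceiling does not bind and the free-market outcome prevails.

92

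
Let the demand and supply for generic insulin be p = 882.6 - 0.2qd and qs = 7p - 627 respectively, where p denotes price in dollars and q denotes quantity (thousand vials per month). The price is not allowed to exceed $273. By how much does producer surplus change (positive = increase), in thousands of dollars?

-264379.5

Rearranging demand gives qd = 4413 - 5p. Setting quantity demanded equal to quantity supplied, 4413 - 5p = 7p - 627, gives p* = 420 and q* = 2313.
The ceiling of 273 is below the equilibrium price 420, so it binds.
At p = 273: qd = 4413 - 5·273 = 3048 and qs = 7·273 - 627 = 1284.
Producer surplus without the control is ½ · (420 - 627/7) · 2313 = 5349969/14.
With the ceiling, producers sell 1284 units at 273, so PS = ½ · (273 - 627/7) · 1284 = 824328/7.
Change in producer surplus = 824328/7 - 5349969/14 = -264379.5.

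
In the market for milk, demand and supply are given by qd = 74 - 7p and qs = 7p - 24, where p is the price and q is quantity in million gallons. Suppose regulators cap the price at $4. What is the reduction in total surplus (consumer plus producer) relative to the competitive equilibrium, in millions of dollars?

63

In a free market, 74 - 7p = 7p - 24 gives the equilibrium p* = 7, q* = 25.
Because the ceiling (4) lies below the market-clearing price, it is binding.
At p = 4: qd = 74 - 7·4 = 46 and qs = 7·4 - 24 = 4.
Quantity traded falls to 4. At q = 4 the demand price is (74 - 4)/7 = 10 and the supply price is (24 + 4)/7 = 4.
Deadweight loss = ½ · (10 - 4) · (25 - 4) = ½ · 6 · 21 = 63.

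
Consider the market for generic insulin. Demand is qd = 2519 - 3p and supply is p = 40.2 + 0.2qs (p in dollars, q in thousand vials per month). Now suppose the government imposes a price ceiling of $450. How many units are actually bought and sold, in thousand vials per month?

Rearranging supply gives qs = 5p - 201. Equilibrium: 2519 - 3p = 5p - 201, so 2720 = 8p and p* = 340, q* = 1499.
The ceiling of 450 is above the equilibrium price 340, so it is not binding; the market clears at p* = 340, q* = 1499.

1499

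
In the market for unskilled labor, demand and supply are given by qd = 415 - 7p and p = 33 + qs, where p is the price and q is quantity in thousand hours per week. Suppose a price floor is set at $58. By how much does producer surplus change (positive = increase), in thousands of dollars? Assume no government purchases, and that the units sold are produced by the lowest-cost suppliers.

Rearranging supply gives qs = p - 33. Setting quantity demanded equal to quantity supplied, 415 - 7p = p - 33, gives p* = 56 and q* = 23.
Since 58 > 56, the floor is binding.
At p = 58: qd = 415 - 7·58 = 9 and qs = 58 - 33 = 25.
Producer surplus without the control is ½ · (56 - 33) · 23 = 264.5.
With the floor, 9 units are sold at 58. The supply price at q = 9 is 42, so PS = ½ · [(58 - 33) + (58 - 42)] · 9 = 184.5.
Change in producer surplus = 184.5 - 264.5 = -80.

-80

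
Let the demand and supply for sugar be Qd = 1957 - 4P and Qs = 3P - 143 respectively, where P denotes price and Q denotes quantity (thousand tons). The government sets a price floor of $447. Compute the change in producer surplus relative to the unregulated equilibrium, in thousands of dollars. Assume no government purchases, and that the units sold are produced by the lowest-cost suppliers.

Without the control the market clears where 1957 - 4P = 3P - 143, i.e. P* = 300 and Q* = 757.
The floor of 447 is above the equilibrium price 300, so it binds.
At P = 447: Qd = 1957 - 4·447 = 169 and Qs = 3·447 - 143 = 1198.
Producer surplus without the control is ½ · (300 - 143/3) · 757 = 573049/6.
With the floor, 169 units are sold at 447. The supply price at Q = 169 is 104, so PS = ½ · [(447 - 143/3) + (447 - 104)] · 169 = 376363/6.
Change in producer surplus = 376363/6 - 573049/6 = -32781.

-32781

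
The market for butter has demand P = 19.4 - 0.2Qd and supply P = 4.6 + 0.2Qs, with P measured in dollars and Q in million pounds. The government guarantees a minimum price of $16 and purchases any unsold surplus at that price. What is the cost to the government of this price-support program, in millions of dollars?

640

Rearranging demand gives Qd = 97 - 5P; rearranging supply gives Qs = 5P - 23. Without the control the market clears where 97 - 5P = 5P - 23, i.e. P* = 12 and Q* = 37.
The floor of 16 is above the equilibrium price 12, so it binds.
At P = 16: Qd = 97 - 5·16 = 17 and Qs = 5·16 - 23 = 57.
Surplus = Qs - Qd = 40.
Government expenditure = surplus × support price = 40 × 16 = 640.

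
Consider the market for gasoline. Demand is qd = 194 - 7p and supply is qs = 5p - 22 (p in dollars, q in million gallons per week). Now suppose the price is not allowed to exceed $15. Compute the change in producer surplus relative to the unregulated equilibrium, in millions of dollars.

-181.5

Without the control the market clears where 194 - 7p = 5p - 22, i.e. p* = 18 and q* = 68.
Because the ceiling (15) lies below the market-clearing price, it is binding.
At p = 15: qd = 194 - 7·15 = 89 and qs = 5·15 - 22 = 53.
Producer surplus without the control is ½ · (18 - 4.4) · 68 = 462.4.
With the ceiling, producers sell 53 units at 15, so PS = ½ · (15 - 4.4) · 53 = 280.9.
Change in producer surplus = 280.9 - 462.4 = -181.5.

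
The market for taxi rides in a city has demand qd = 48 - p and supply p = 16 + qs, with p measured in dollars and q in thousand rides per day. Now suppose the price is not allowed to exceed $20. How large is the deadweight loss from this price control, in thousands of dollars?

Rearranging supply gives qs = p - 16. Without the control the market clears where 48 - p = p - 16, i.e. p* = 32 and q* = 16.
Because the ceiling (20) lies below the market-clearing price, it is binding.
At p = 20: qd = 48 - 20 = 28 and qs = 20 - 16 = 4.
Quantity traded falls to 4. At q = 4 the demand price is 48 - 4 = 44 and the supply price is 16 + 4 = 20.
Deadweight loss = ½ · (44 - 20) · (16 - 4) = ½ · 24 · 12 = 144.

144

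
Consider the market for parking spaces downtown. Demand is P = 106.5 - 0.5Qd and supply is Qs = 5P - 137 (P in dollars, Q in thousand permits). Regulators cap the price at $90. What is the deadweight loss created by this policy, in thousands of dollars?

0

Rearranging demand gives Qd = 213 - 2P. Equilibrium: 213 - 2P = 5P - 137, so 350 = 7P and P* = 50, Q* = 113.
Since 90 is above P* = 50, the ceiling does not bind and the free-market outcome prevails.
Since the control does not bind, no trades are prevented and deadweight loss is zero.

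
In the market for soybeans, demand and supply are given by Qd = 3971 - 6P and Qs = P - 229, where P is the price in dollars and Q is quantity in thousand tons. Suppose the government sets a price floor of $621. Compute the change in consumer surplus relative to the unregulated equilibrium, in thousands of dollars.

Setting quantity demanded equal to quantity supplied, 3971 - 6P = P - 229, gives P* = 600 and Q* = 371.
The floor of 621 is above the equilibrium price 600, so it binds.
At P = 621: Qd = 3971 - 6·621 = 245 and Qs = 621 - 229 = 392.
Consumer surplus without the control is ½ · (3971/6 - 600) · 371 = 137641/12.
With the floor, consumers buy 245 units at 621, so CS = ½ · (3971/6 - 621) · 245 = 60025/12.
Change in consumer surplus = 60025/12 - 137641/12 = -6468.

-6468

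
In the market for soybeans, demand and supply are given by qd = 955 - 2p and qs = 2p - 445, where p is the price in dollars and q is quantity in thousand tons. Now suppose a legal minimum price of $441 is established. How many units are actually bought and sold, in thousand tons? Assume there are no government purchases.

In a free market, 955 - 2p = 2p - 445 gives the equilibrium p* = 350, q* = 255.
Since 441 > 350, the floor is binding.
At p = 441: qd = 955 - 2·441 = 73 and qs = 2·441 - 445 = 437.
The quantity actually transacted is the short side, demand: 73.

73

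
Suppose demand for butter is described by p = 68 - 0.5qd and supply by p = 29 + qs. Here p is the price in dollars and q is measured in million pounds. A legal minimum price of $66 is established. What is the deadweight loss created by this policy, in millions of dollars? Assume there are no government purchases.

363

Rearranging demand gives qd = 136 - 2p; rearranging supply gives qs = p - 29. Setting quantity demanded equal to quantity supplied, 136 - 2p = p - 29, gives p* = 55 and q* = 26.
The floor of 66 is above the equilibrium price 55, so it binds.
At p = 66: qd = 136 - 2·66 = 4 and qs = 66 - 29 = 37.
Quantity traded falls to 4. At q = 4 the demand price is (136 - 4)/2 = 66 and the supply price is 29 + 4 = 33.
Deadweight loss = ½ · (66 - 33) · (26 - 4) = ½ · 33 · 22 = 363.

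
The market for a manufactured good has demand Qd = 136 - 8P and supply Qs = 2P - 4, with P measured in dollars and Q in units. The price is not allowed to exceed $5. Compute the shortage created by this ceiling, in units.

Without the control the market clears where 136 - 8P = 2P - 4, i.e. P* = 14 and Q* = 24.
The ceiling of 5 is below the equilibrium price 14, so it binds.
At P = 5: Qd = 136 - 8·5 = 96 and Qs = 2·5 - 4 = 6.
Shortage = Qd - Qs = 96 - 6 = 90.

90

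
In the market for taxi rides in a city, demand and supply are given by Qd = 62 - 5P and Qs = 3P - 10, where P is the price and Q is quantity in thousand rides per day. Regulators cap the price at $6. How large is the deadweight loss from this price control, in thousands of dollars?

Without the control the market clears where 62 - 5P = 3P - 10, i.e. P* = 9 and Q* = 17.
Because the ceiling (6) lies below the market-clearing price, it is binding.
At P = 6: Qd = 62 - 5·6 = 32 and Qs = 3·6 - 10 = 8.
Quantity traded falls to 8. At Q = 8 the demand price is (62 - 8)/5 = 10.8 and the supply price is (10 + 8)/3 = 6.
Deadweight loss = ½ · (10.8 - 6) · (17 - 8) = ½ · 4.8 · 9 = 21.6.

21.6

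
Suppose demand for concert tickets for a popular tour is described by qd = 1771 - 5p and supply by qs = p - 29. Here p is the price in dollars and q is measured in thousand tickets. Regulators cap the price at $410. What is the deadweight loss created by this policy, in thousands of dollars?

Equilibrium: 1771 - 5p = p - 29, so 1800 = 6p and p* = 300, q* = 271.
Since 410 is above p* = 300, the ceiling does not bind and the free-market outcome prevails.
Since the control does not bind, no trades are prevented and deadweight loss is zero.

0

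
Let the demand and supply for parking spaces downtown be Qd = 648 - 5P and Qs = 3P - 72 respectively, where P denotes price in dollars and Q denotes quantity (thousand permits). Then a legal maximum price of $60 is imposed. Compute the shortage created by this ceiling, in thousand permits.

Equilibrium: 648 - 5P = 3P - 72, so 720 = 8P and P* = 90, Q* = 198.
The ceiling of 60 is below the equilibrium price 90, so it binds.
At P = 60: Qd = 648 - 5·60 = 348 and Qs = 3·60 - 72 = 108.
Shortage = Qd - Qs = 348 - 108 = 240.

240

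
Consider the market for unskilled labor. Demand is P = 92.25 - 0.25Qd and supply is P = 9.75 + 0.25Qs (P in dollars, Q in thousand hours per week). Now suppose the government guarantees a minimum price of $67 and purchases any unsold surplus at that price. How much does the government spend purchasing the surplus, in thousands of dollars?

8576

Rearranging demand gives Qd = 369 - 4P; rearranging supply gives Qs = 4P - 39. In a free market, 369 - 4P = 4P - 39 gives the equilibrium P* = 51, Q* = 165.
The floor of 67 is above the equilibrium price 51, so it binds.
At P = 67: Qd = 369 - 4·67 = 101 and Qs = 4·67 - 39 = 229.
Surplus = Qs - Qd = 128.
Government expenditure = surplus × support price = 128 × 67 = 8576.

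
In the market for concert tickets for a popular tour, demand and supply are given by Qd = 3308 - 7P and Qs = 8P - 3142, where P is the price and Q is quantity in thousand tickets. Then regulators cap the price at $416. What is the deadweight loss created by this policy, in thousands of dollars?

1680

Setting quantity demanded equal to quantity supplied, 3308 - 7P = 8P - 3142, gives P* = 430 and Q* = 298.
Because the ceiling (416) lies below the market-clearing price, it is binding.
At P = 416: Qd = 3308 - 7·416 = 396 and Qs = 8·416 - 3142 = 186.
Quantity traded falls to 186. At Q = 186 the demand price is (3308 - 186)/7 = 446 and the supply price is (3142 + 186)/8 = 416.
Deadweight loss = ½ · (446 - 416) · (298 - 186) = ½ · 30 · 112 = 1680.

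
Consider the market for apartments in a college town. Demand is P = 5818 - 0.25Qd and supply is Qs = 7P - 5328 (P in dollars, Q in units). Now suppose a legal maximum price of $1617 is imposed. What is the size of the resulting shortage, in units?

10813

Rearranging demand gives Qd = 23272 - 4P. Without the control the market clears where 23272 - 4P = 7P - 5328, i.e. P* = 2600 and Q* = 12872.
Since 1617 < 2600, the ceiling is binding.
At P = 1617: Qd = 23272 - 4·1617 = 16804 and Qs = 7·1617 - 5328 = 5991.
Shortage = Qd - Qs = 16804 - 5991 = 10813.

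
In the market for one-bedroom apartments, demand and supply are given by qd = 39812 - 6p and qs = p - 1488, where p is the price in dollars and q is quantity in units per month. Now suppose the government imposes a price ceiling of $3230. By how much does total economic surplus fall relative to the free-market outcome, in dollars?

4158525

Without the control the market clears where 39812 - 6p = p - 1488, i.e. p* = 5900 and q* = 4412.
Since 3230 < 5900, the ceiling is binding.
At p = 3230: qd = 39812 - 6·3230 = 20432 and qs = 3230 - 1488 = 1742.
Quantity traded falls to 1742. At q = 1742 the demand price is (39812 - 1742)/6 = 6345 and the supply price is 1488 + 1742 = 3230.
Deadweight loss = ½ · (6345 - 3230) · (4412 - 1742) = ½ · 3115 · 2670 = 4158525.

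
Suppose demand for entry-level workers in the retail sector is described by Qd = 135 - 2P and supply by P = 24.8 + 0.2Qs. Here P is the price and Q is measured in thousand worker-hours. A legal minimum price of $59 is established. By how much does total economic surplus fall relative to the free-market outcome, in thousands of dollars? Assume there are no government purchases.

677.6

Rearranging supply gives Qs = 5P - 124. Setting quantity demanded equal to quantity supplied, 135 - 2P = 5P - 124, gives P* = 37 and Q* = 61.
The floor of 59 is above the equilibrium price 37, so it binds.
At P = 59: Qd = 135 - 2·59 = 17 and Qs = 5·59 - 124 = 171.
Quantity traded falls to 17. At Q = 17 the demand price is (135 - 17)/2 = 59 and the supply price is (124 + 17)/5 = 28.2.
Deadweight loss = ½ · (59 - 28.2) · (61 - 17) = ½ · 30.8 · 44 = 677.6.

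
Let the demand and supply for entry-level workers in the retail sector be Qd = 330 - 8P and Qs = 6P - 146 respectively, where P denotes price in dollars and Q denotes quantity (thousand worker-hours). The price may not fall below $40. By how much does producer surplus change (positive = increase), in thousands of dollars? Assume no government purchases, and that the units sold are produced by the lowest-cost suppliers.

-132

Equilibrium: 330 - 8P = 6P - 146, so 476 = 14P and P* = 34, Q* = 58.
The floor of 40 is above the equilibrium price 34, so it binds.
At P = 40: Qd = 330 - 8·40 = 10 and Qs = 6·40 - 146 = 94.
Producer surplus without the control is ½ · (34 - 73/3) · 58 = 841/3.
With the floor, 10 units are sold at 40. The supply price at Q = 10 is 26, so PS = ½ · [(40 - 73/3) + (40 - 26)] · 10 = 445/3.
Change in producer surplus = 445/3 - 841/3 = -132.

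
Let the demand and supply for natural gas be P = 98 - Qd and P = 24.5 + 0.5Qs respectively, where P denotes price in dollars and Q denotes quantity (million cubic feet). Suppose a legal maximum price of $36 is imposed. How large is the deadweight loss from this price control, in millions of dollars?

Rearranging demand gives Qd = 98 - P; rearranging supply gives Qs = 2P - 49. Without the control the market clears where 98 - P = 2P - 49, i.e. P* = 49 and Q* = 49.
Because the ceiling (36) lies below the market-clearing price, it is binding.
At P = 36: Qd = 98 - 36 = 62 and Qs = 2·36 - 49 = 23.
Quantity traded falls to 23. At Q = 23 the demand price is 98 - 23 = 75 and the supply price is (49 + 23)/2 = 36.
Deadweight loss = ½ · (75 - 36) · (49 - 23) = ½ · 39 · 26 = 507.

507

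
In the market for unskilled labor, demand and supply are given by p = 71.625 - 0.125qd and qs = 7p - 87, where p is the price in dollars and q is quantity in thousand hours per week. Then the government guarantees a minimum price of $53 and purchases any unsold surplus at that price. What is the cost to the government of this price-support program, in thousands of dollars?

7155

Rearranging demand gives qd = 573 - 8p. Without the control the market clears where 573 - 8p = 7p - 87, i.e. p* = 44 and q* = 221.
The floor of 53 is above the equilibrium price 44, so it binds.
At p = 53: qd = 573 - 8·53 = 149 and qs = 7·53 - 87 = 284.
Surplus = qs - qd = 135.
Government expenditure = surplus × support price = 135 × 53 = 7155.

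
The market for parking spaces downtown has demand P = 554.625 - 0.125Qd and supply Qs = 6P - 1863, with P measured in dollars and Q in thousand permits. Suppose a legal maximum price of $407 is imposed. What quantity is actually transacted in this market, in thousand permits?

Rearranging demand gives Qd = 4437 - 8P. Without the control the market clears where 4437 - 8P = 6P - 1863, i.e. P* = 450 and Q* = 837.
The ceiling of 407 is below the equilibrium price 450, so it binds.
At P = 407: Qd = 4437 - 8·407 = 1181 and Qs = 6·407 - 1863 = 579.
The quantity actually transacted is the short side, supply: 579.

579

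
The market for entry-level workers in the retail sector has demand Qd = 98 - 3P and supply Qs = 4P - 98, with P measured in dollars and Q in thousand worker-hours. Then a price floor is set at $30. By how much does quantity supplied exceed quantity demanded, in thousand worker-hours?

In a free market, 98 - 3P = 4P - 98 gives the equilibrium P* = 28, Q* = 14.
Because the floor (30) lies above the market-clearing price, it is binding.
At P = 30: Qd = 98 - 3·30 = 8 and Qs = 4·30 - 98 = 22.
Surplus = Qs - Qd = 22 - 8 = 14.

14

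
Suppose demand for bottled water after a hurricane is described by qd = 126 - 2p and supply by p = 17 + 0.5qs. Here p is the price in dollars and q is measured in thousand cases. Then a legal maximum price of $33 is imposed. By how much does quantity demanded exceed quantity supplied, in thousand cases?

Rearranging supply gives qs = 2p - 34. Equilibrium: 126 - 2p = 2p - 34, so 160 = 4p and p* = 40, q* = 46.
The ceiling of 33 is below the equilibrium price 40, so it binds.
At p = 33: qd = 126 - 2·33 = 60 and qs = 2·33 - 34 = 32.
Shortage = qd - qs = 60 - 32 = 28.

28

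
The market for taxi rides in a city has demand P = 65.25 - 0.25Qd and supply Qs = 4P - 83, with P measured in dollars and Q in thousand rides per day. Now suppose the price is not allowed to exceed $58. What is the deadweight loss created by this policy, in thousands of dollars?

0

Rearranging demand gives Qd = 261 - 4P. In a free market, 261 - 4P = 4P - 83 gives the equilibrium P* = 43, Q* = 89.
Since 58 is above P* = 43, the ceiling does not bind and the free-market outcome prevails.
Since the control does not bind, no trades are prevented and deadweight loss is zero.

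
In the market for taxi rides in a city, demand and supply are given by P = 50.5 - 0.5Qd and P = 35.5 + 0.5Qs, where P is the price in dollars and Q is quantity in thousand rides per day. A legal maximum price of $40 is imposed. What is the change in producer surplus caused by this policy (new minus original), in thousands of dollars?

Rearranging demand gives Qd = 101 - 2P; rearranging supply gives Qs = 2P - 71. Setting quantity demanded equal to quantity supplied, 101 - 2P = 2P - 71, gives P* = 43 and Q* = 15.
Because the ceiling (40) lies below the market-clearing price, it is binding.
At P = 40: Qd = 101 - 2·40 = 21 and Qs = 2·40 - 71 = 9.
Producer surplus without the control is ½ · (43 - 35.5) · 15 = 56.25.
With the ceiling, producers sell 9 units at 40, so PS = ½ · (40 - 35.5) · 9 = 20.25.
Change in producer surplus = 20.25 - 56.25 = -36.

-36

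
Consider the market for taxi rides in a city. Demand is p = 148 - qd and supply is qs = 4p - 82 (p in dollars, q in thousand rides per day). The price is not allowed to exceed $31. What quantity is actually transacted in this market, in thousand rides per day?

Rearranging demand gives qd = 148 - p. Equilibrium: 148 - p = 4p - 82, so 230 = 5p and p* = 46, q* = 102.
Since 31 < 46, the ceiling is binding.
At p = 31: qd = 148 - 31 = 117 and qs = 4·31 - 82 = 42.
The quantity actually transacted is the short side, supply: 42.

42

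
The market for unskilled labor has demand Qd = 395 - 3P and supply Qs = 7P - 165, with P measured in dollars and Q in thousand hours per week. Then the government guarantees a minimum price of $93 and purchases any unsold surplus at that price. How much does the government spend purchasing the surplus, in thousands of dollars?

34410

Setting quantity demanded equal to quantity supplied, 395 - 3P = 7P - 165, gives P* = 56 and Q* = 227.
Because the floor (93) lies above the market-clearing price, it is binding.
At P = 93: Qd = 395 - 3·93 = 116 and Qs = 7·93 - 165 = 486.
Surplus = Qs - Qd = 370.
Government expenditure = surplus × support price = 370 × 93 = 34410.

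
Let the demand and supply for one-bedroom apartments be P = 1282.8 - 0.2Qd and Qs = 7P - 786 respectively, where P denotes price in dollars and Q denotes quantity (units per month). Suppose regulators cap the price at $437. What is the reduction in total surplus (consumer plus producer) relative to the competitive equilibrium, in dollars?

223179.6

Rearranging demand gives Qd = 6414 - 5P. In a free market, 6414 - 5P = 7P - 786 gives the equilibrium P* = 600, Q* = 3414.
Since 437 < 600, the ceiling is binding.
At P = 437: Qd = 6414 - 5·437 = 4229 and Qs = 7·437 - 786 = 2273.
Quantity traded falls to 2273. At Q = 2273 the demand price is (6414 - 2273)/5 = 828.2 and the supply price is (786 + 2273)/7 = 437.
Deadweight loss = ½ · (828.2 - 437) · (3414 - 2273) = ½ · 391.2 · 1141 = 223179.6.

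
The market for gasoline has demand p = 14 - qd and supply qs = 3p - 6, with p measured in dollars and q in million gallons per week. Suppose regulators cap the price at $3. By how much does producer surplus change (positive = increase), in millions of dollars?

Rearranging demand gives qd = 14 - p. Setting quantity demanded equal to quantity supplied, 14 - p = 3p - 6, gives p* = 5 and q* = 9.
Because the ceiling (3) lies below the market-clearing price, it is binding.
At p = 3: qd = 14 - 3 = 11 and qs = 3·3 - 6 = 3.
Producer surplus without the control is ½ · (5 - 2) · 9 = 13.5.
With the ceiling, producers sell 3 units at 3, so PS = ½ · (3 - 2) · 3 = 1.5.
Change in producer surplus = 1.5 - 13.5 = -12.

-12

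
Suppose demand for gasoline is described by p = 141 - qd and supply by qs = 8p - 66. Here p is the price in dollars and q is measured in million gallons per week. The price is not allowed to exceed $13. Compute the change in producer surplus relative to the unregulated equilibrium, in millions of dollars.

Rearranging demand gives qd = 141 - p. Equilibrium: 141 - p = 8p - 66, so 207 = 9p and p* = 23, q* = 118.
The ceiling of 13 is below the equilibrium price 23, so it binds.
At p = 13: qd = 141 - 13 = 128 and qs = 8·13 - 66 = 38.
Producer surplus without the control is ½ · (23 - 8.25) · 118 = 870.25.
With the ceiling, producers sell 38 units at 13, so PS = ½ · (13 - 8.25) · 38 = 90.25.
Change in producer surplus = 90.25 - 870.25 = -780.

-780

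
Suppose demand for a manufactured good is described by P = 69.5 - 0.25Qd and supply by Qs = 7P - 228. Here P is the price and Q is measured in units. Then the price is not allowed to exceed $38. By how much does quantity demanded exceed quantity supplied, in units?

88

Rearranging demand gives Qd = 278 - 4P. Setting quantity demanded equal to quantity supplied, 278 - 4P = 7P - 228, gives P* = 46 and Q* = 94.
The ceiling of 38 is below the equilibrium price 46, so it binds.
At P = 38: Qd = 278 - 4·38 = 126 and Qs = 7·38 - 228 = 38.
Shortage = Qd - Qs = 126 - 38 = 88.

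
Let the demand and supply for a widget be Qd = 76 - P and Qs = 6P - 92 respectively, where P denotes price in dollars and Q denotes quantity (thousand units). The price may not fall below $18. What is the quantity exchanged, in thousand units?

Setting quantity demanded equal to quantity supplied, 76 - P = 6P - 92, gives P* = 24 and Q* = 52.
The floor of 18 is below the equilibrium price 24, so it is not binding; the market clears at P* = 24, Q* = 52.

52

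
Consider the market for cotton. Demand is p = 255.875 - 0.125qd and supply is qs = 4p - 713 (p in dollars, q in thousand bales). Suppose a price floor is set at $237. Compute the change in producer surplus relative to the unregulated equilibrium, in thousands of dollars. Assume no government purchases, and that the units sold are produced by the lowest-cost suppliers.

Rearranging demand gives qd = 2047 - 8p. In a free market, 2047 - 8p = 4p - 713 gives the equilibrium p* = 230, q* = 207.
The floor of 237 is above the equilibrium price 230, so it binds.
At p = 237: qd = 2047 - 8·237 = 151 and qs = 4·237 - 713 = 235.
Producer surplus without the control is ½ · (230 - 178.25) · 207 = 5356.125.
With the floor, 151 units are sold at 237. The supply price at q = 151 is 216, so PS = ½ · [(237 - 178.25) + (237 - 216)] · 151 = 6021.125.
Change in producer surplus = 6021.125 - 5356.125 = 665.

665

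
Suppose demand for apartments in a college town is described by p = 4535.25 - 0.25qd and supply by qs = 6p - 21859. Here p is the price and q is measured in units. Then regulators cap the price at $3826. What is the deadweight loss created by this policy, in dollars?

227070

Rearranging demand gives qd = 18141 - 4p. In a free market, 18141 - 4p = 6p - 21859 gives the equilibrium p* = 4000, q* = 2141.
The ceiling of 3826 is below the equilibrium price 4000, so it binds.
At p = 3826: qd = 18141 - 4·3826 = 2837 and qs = 6·3826 - 21859 = 1097.
Quantity traded falls to 1097. At q = 1097 the demand price is (18141 - 1097)/4 = 4261 and the supply price is (21859 + 1097)/6 = 3826.
Deadweight loss = ½ · (4261 - 3826) · (2141 - 1097) = ½ · 435 · 1044 = 227070.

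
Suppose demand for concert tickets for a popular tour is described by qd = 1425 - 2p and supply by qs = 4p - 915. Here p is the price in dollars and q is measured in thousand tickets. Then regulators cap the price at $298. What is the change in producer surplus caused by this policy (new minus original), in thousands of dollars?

-42412

Equilibrium: 1425 - 2p = 4p - 915, so 2340 = 6p and p* = 390, q* = 645.
Since 298 < 390, the ceiling is binding.
At p = 298: qd = 1425 - 2·298 = 829 and qs = 4·298 - 915 = 277.
Producer surplus without the control is ½ · (390 - 228.75) · 645 = 52003.125.
With the ceiling, producers sell 277 units at 298, so PS = ½ · (298 - 228.75) · 277 = 9591.125.
Change in producer surplus = 9591.125 - 52003.125 = -42412.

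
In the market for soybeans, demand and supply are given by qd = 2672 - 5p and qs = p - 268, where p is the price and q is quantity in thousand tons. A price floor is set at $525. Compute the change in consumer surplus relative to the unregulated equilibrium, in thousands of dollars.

Without the control the market clears where 2672 - 5p = p - 268, i.e. p* = 490 and q* = 222.
Since 525 > 490, the floor is binding.
At p = 525: qd = 2672 - 5·525 = 47 and qs = 525 - 268 = 257.
Consumer surplus without the control is ½ · (534.4 - 490) · 222 = 4928.4.
With the floor, consumers buy 47 units at 525, so CS = ½ · (534.4 - 525) · 47 = 220.9.
Change in consumer surplus = 220.9 - 4928.4 = -4707.5.

-4707.5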